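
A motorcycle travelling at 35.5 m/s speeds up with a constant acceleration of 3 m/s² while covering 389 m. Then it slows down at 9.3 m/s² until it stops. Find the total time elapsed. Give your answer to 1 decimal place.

Phase 1 (accelerating): v₀ = 35.5 m/s, a = 3 m/s².
v² = v₀² + 2aΔx = 35.5² + 2·3·389 = 3590 → v = 60.0 m/s
t = (v − v₀)/a = (60.0 − 35.5)/3 = 8.15 s

Phase 2 (decelerating): v₀ = 60.0 m/s, a = -9.3 m/s².
v = v₀ + at → t = (0 − 60.0) / -9.3 = 6.45 s
v² = v₀² + 2aΔx → Δx = (0² − 60.0²)/(2·-9.3) = 193 m
Total time = 8.15 + 6.45 = 14.6 s

14.6 s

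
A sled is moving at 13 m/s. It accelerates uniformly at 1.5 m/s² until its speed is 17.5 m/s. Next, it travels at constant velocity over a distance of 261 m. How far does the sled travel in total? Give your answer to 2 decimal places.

306.75 m

Phase 1 (accelerating): v₀ = 13.0 m/s, a = 1.5 m/s².
v = v₀ + at → t = (17.5 − 13.0) / 1.5 = 3.00 s
v² = v₀² + 2aΔx → Δx = (17.5² − 13.0²)/(2·1.5) = 45.8 m

Phase 2 (constant speed): v₀ = 17.5 m/s, a = 0 m/s².
Constant speed: t = d/v = 261/17.5 = 14.9 s
Total distance = 45.8 + 261 = 307 m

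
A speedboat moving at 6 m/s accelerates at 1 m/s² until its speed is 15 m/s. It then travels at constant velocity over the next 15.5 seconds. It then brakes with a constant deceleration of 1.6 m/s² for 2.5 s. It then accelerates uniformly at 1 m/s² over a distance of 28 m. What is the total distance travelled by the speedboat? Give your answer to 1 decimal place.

387.5 m

Phase 1 (accelerating): v₀ = 6.00 m/s, a = 1 m/s².
v = v₀ + at → t = (15 − 6.00) / 1 = 9.00 s
v² = v₀² + 2aΔx → Δx = (15² − 6.00²)/(2·1) = 94.5 m

Phase 2 (constant speed): v₀ = 15.0 m/s, a = 0 m/s².
v = v₀ + at = 15.0 + (0)(15.5) = 15.0 m/s
Δx = v₀t + ½at² = 15.0·15.5 + 0.5·0·15.5² = 232 m

Phase 3 (decelerating): v₀ = 15.0 m/s, a = -1.6 m/s².
v = v₀ + at = 15.0 + (-1.6)(2.5) = 11.0 m/s
Δx = v₀t + ½at² = 15.0·2.5 + 0.5·-1.6·2.5² = 32.5 m

Phase 4 (accelerating): v₀ = 11.0 m/s, a = 1 m/s².
v² = v₀² + 2aΔx = 11.0² + 2·1·28 = 177 → v = 13.3 m/s
t = (v − v₀)/a = (13.3 − 11.0)/1 = 2.30 s
Total distance = 94.5 + 232 + 32.5 + 28.0 = 388 m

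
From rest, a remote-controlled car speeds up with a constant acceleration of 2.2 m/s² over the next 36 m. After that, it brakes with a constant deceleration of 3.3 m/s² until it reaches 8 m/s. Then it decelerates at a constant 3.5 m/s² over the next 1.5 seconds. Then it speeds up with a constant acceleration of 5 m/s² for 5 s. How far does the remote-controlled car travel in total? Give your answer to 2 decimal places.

Phase 1 (accelerating): v₀ = 0 m/s, a = 2.2 m/s².
v² = v₀² + 2aΔx = 0² + 2·2.2·36 = 158 → v = 12.6 m/s
t = (v − v₀)/a = (12.6 − 0)/2.2 = 5.72 s

Phase 2 (decelerating): v₀ = 12.6 m/s, a = -3.3 m/s².
v = v₀ + at → t = (8 − 12.6) / -3.3 = 1.39 s
v² = v₀² + 2aΔx → Δx = (8² − 12.6²)/(2·-3.3) = 14.3 m

Phase 3 (decelerating): v₀ = 8.00 m/s, a = -3.5 m/s².
v = v₀ + at = 8.00 + (-3.5)(1.5) = 2.75 m/s
Δx = v₀t + ½at² = 8.00·1.5 + 0.5·-3.5·1.5² = 8.06 m

Phase 4 (accelerating): v₀ = 2.75 m/s, a = 5 m/s².
v = v₀ + at = 2.75 + (5)(5) = 27.8 m/s
Δx = v₀t + ½at² = 2.75·5 + 0.5·5·5² = 76.2 m
Total distance = 36.0 + 14.3 + 8.06 + 76.2 = 135 m

134.62 m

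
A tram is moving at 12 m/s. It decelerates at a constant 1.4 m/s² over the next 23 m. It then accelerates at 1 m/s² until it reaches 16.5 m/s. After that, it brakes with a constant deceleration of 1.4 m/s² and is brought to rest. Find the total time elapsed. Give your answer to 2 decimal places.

21.56 s

Phase 1 (decelerating): v₀ = 12.0 m/s, a = -1.4 m/s².
v² = v₀² + 2aΔx = 12.0² + 2·-1.4·23 = 79.6 → v = 8.92 m/s
t = (v − v₀)/a = (8.92 − 12.0)/-1.4 = 2.20 s

Phase 2 (accelerating): v₀ = 8.92 m/s, a = 1 m/s².
v = v₀ + at → t = (16.5 − 8.92) / 1 = 7.58 s
v² = v₀² + 2aΔx → Δx = (16.5² − 8.92²)/(2·1) = 96.3 m

Phase 3 (decelerating): v₀ = 16.5 m/s, a = -1.4 m/s².
v = v₀ + at → t = (0 − 16.5) / -1.4 = 11.8 s
v² = v₀² + 2aΔx → Δx = (0² − 16.5²)/(2·-1.4) = 97.2 m
Total time = 2.20 + 7.58 + 11.8 = 21.6 s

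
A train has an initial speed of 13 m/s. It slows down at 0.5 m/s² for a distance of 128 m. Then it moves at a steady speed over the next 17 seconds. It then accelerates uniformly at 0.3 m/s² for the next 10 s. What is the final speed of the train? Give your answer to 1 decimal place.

9.4 m/s

Phase 1 (decelerating): v₀ = 13.0 m/s, a = -0.5 m/s².
v² = v₀² + 2aΔx = 13.0² + 2·-0.5·128 = 41.0 → v = 6.40 m/s
t = (v − v₀)/a = (6.40 − 13.0)/-0.5 = 13.2 s

Phase 2 (constant speed): v₀ = 6.40 m/s, a = 0 m/s².
v = v₀ + at = 6.40 + (0)(17) = 6.40 m/s
Δx = v₀t + ½at² = 6.40·17 + 0.5·0·17² = 109 m

Phase 3 (accelerating): v₀ = 6.40 m/s, a = 0.3 m/s².
v = v₀ + at = 6.40 + (0.3)(10) = 9.40 m/s
Δx = v₀t + ½at² = 6.40·10 + 0.5·0.3·10² = 79.0 m
Final speed = 9.40 m/s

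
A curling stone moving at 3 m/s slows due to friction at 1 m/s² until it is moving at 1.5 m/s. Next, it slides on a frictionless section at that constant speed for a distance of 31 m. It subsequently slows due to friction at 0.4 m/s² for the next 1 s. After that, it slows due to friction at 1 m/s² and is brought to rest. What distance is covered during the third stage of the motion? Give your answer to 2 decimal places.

1.30 m

Phase 1 (decelerating): v₀ = 3.00 m/s, a = -1 m/s².
v = v₀ + at → t = (1.5 − 3.00) / -1 = 1.50 s
v² = v₀² + 2aΔx → Δx = (1.5² − 3.00²)/(2·-1) = 3.38 m

Phase 2 (constant speed): v₀ = 1.50 m/s, a = 0 m/s².
Constant speed: t = d/v = 31/1.50 = 20.7 s

Phase 3 (decelerating): v₀ = 1.50 m/s, a = -0.4 m/s².
v = v₀ + at = 1.50 + (-0.4)(1) = 1.10 m/s
Δx = v₀t + ½at² = 1.50·1 + 0.5·-0.4·1² = 1.30 m
Distance in phase 3 = 1.30 m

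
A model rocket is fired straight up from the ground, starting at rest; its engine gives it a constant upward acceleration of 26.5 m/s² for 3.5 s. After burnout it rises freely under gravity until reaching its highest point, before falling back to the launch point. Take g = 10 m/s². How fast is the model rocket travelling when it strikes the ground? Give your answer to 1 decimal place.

Phase 1 (powered ascent): v₀ = 0 m/s, a = 26.5 m/s².
v = v₀ + at = 0 + (26.5)(3.5) = 92.8 m/s
Δx = v₀t + ½at² = 0·3.5 + 0.5·26.5·3.5² = 162 m

Phase 2 (coasting upward): v₀ = 92.8 m/s, a = -10 m/s².
v = v₀ + at → t = (0 − 92.8) / -10 = 9.28 s
v² = v₀² + 2aΔx → Δx = (0² − 92.8²)/(2·-10) = 430 m

Phase 3 (free fall): v₀ = 0 m/s, a = -10 m/s².
Falls 592 m from rest: t = √(2·592/10) = 10.9 s; v = g·t = 109 m/s.
Impact speed = 109 m/s

108.9 m/s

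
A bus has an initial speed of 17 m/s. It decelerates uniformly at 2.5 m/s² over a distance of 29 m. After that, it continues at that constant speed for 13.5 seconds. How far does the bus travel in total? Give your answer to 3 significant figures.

191 m

Phase 1 (decelerating): v₀ = 17.0 m/s, a = -2.5 m/s².
v² = v₀² + 2aΔx = 17.0² + 2·-2.5·29 = 144 → v = 12.0 m/s
t = (v − v₀)/a = (12.0 − 17.0)/-2.5 = 2.00 s

Phase 2 (constant speed): v₀ = 12.0 m/s, a = 0 m/s².
v = v₀ + at = 12.0 + (0)(13.5) = 12.0 m/s
Δx = v₀t + ½at² = 12.0·13.5 + 0.5·0·13.5² = 162 m
Total distance = 29.0 + 162 = 191 m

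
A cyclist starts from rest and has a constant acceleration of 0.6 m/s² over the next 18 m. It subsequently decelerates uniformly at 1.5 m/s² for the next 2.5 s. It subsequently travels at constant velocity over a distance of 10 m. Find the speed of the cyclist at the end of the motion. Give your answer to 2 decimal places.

0.90 m/s

Phase 1 (accelerating): v₀ = 0 m/s, a = 0.6 m/s².
v² = v₀² + 2aΔx = 0² + 2·0.6·18 = 21.6 → v = 4.65 m/s
t = (v − v₀)/a = (4.65 − 0)/0.6 = 7.75 s

Phase 2 (decelerating): v₀ = 4.65 m/s, a = -1.5 m/s².
v = v₀ + at = 4.65 + (-1.5)(2.5) = 0.898 m/s
Δx = v₀t + ½at² = 4.65·2.5 + 0.5·-1.5·2.5² = 6.93 m

Phase 3 (constant speed): v₀ = 0.898 m/s, a = 0 m/s².
Constant speed: t = d/v = 10/0.898 = 11.1 s
Final speed = 0.898 m/s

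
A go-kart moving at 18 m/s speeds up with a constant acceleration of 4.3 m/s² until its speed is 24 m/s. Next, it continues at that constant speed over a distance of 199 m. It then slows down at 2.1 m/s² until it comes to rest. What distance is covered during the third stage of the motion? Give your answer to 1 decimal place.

Phase 1 (accelerating): v₀ = 18.0 m/s, a = 4.3 m/s².
v = v₀ + at → t = (24 − 18.0) / 4.3 = 1.40 s
v² = v₀² + 2aΔx → Δx = (24² − 18.0²)/(2·4.3) = 29.3 m

Phase 2 (constant speed): v₀ = 24.0 m/s, a = 0 m/s².
Constant speed: t = d/v = 199/24.0 = 8.29 s

Phase 3 (decelerating): v₀ = 24.0 m/s, a = -2.1 m/s².
v = v₀ + at → t = (0 − 24.0) / -2.1 = 11.4 s
v² = v₀² + 2aΔx → Δx = (0² − 24.0²)/(2·-2.1) = 137 m
Distance in phase 3 = 137 m

137.1 m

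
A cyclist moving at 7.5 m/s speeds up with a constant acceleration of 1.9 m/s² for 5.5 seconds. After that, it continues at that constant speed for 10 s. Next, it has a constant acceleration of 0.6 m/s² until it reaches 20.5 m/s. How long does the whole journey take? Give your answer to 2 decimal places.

19.75 s

Phase 1 (accelerating): v₀ = 7.50 m/s, a = 1.9 m/s².
v = v₀ + at = 7.50 + (1.9)(5.5) = 17.9 m/s
Δx = v₀t + ½at² = 7.50·5.5 + 0.5·1.9·5.5² = 70.0 m

Phase 2 (constant speed): v₀ = 17.9 m/s, a = 0 m/s².
v = v₀ + at = 17.9 + (0)(10) = 17.9 m/s
Δx = v₀t + ½at² = 17.9·10 + 0.5·0·10² = 180 m

Phase 3 (accelerating): v₀ = 17.9 m/s, a = 0.6 m/s².
v = v₀ + at → t = (20.5 − 17.9) / 0.6 = 4.25 s
v² = v₀² + 2aΔx → Δx = (20.5² − 17.9²)/(2·0.6) = 81.7 m
Total time = 5.50 + 10.0 + 4.25 = 19.8 s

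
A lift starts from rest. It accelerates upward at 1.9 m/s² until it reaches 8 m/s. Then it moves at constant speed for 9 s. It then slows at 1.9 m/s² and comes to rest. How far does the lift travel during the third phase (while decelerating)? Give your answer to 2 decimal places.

16.84 m

Phase 1 (accelerating): v₀ = 0 m/s, a = 1.9 m/s².
v = v₀ + at → t = (8 − 0) / 1.9 = 4.21 s
v² = v₀² + 2aΔx → Δx = (8² − 0²)/(2·1.9) = 16.8 m

Phase 2 (constant speed): v₀ = 8.00 m/s, a = 0 m/s².
v = v₀ + at = 8.00 + (0)(9) = 8.00 m/s
Δx = v₀t + ½at² = 8.00·9 + 0.5·0·9² = 72.0 m

Phase 3 (decelerating): v₀ = 8.00 m/s, a = -1.9 m/s².
v = v₀ + at → t = (0 − 8.00) / -1.9 = 4.21 s
v² = v₀² + 2aΔx → Δx = (0² − 8.00²)/(2·-1.9) = 16.8 m
Distance in phase 3 = 16.8 m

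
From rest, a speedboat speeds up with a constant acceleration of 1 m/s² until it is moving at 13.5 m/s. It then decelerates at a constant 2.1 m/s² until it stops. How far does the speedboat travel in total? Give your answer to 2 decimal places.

134.52 m

Phase 1 (accelerating): v₀ = 0 m/s, a = 1 m/s².
v = v₀ + at → t = (13.5 − 0) / 1 = 13.5 s
v² = v₀² + 2aΔx → Δx = (13.5² − 0²)/(2·1) = 91.1 m

Phase 2 (decelerating): v₀ = 13.5 m/s, a = -2.1 m/s².
v = v₀ + at → t = (0 − 13.5) / -2.1 = 6.43 s
v² = v₀² + 2aΔx → Δx = (0² − 13.5²)/(2·-2.1) = 43.4 m
Total distance = 91.1 + 43.4 = 135 m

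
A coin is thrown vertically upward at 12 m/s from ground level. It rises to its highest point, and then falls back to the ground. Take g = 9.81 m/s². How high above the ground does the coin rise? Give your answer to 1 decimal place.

Phase 1 (rising): v₀ = 12.0 m/s, a = -9.81 m/s².
v = v₀ + at → t = (0 − 12.0) / -9.81 = 1.22 s
v² = v₀² + 2aΔx → Δx = (0² − 12.0²)/(2·-9.81) = 7.34 m
Maximum height = 7.34 m

7.3 m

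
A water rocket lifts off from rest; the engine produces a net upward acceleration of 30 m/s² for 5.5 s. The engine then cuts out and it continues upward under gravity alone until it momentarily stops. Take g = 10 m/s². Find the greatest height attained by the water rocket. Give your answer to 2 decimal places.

1815.00 m

Phase 1 (powered ascent): v₀ = 0 m/s, a = 30 m/s².
v = v₀ + at = 0 + (30)(5.5) = 165 m/s
Δx = v₀t + ½at² = 0·5.5 + 0.5·30·5.5² = 454 m

Phase 2 (coasting upward): v₀ = 165 m/s, a = -10 m/s².
v = v₀ + at → t = (0 − 165) / -10 = 16.5 s
v² = v₀² + 2aΔx → Δx = (0² − 165²)/(2·-10) = 1360 m
Maximum height = 454 + 1360 = 1820 m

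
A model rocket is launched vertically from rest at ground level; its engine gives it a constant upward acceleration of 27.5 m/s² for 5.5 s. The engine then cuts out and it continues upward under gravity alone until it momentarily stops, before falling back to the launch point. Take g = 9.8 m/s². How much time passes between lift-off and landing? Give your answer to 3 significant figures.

38.9 s

Phase 1 (powered ascent): v₀ = 0 m/s, a = 27.5 m/s².
v = v₀ + at = 0 + (27.5)(5.5) = 151 m/s
Δx = v₀t + ½at² = 0·5.5 + 0.5·27.5·5.5² = 416 m

Phase 2 (coasting upward): v₀ = 151 m/s, a = -9.8 m/s².
v = v₀ + at → t = (0 − 151) / -9.8 = 15.4 s
v² = v₀² + 2aΔx → Δx = (0² − 151²)/(2·-9.8) = 1170 m

Phase 3 (free fall): v₀ = 0 m/s, a = -9.8 m/s².
Falls 1580 m from rest: t = √(2·1580/9.8) = 18.0 s; v = g·t = 176 m/s.
Total time = 5.50 + 15.4 + 18.0 = 38.9 s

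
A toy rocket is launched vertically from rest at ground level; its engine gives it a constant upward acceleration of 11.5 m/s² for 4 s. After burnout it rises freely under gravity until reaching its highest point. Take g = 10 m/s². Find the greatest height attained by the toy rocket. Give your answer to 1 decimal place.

Phase 1 (powered ascent): v₀ = 0 m/s, a = 11.5 m/s².
v = v₀ + at = 0 + (11.5)(4) = 46.0 m/s
Δx = v₀t + ½at² = 0·4 + 0.5·11.5·4² = 92.0 m

Phase 2 (coasting upward): v₀ = 46.0 m/s, a = -10 m/s².
v = v₀ + at → t = (0 − 46.0) / -10 = 4.60 s
v² = v₀² + 2aΔx → Δx = (0² − 46.0²)/(2·-10) = 106 m
Maximum height = 92.0 + 106 = 198 m

197.8 m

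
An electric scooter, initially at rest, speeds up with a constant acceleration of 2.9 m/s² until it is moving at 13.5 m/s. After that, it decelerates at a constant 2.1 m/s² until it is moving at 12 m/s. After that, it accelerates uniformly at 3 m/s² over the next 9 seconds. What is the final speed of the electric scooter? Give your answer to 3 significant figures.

Phase 1 (accelerating): v₀ = 0 m/s, a = 2.9 m/s².
v = v₀ + at → t = (13.5 − 0) / 2.9 = 4.66 s
v² = v₀² + 2aΔx → Δx = (13.5² − 0²)/(2·2.9) = 31.4 m

Phase 2 (decelerating): v₀ = 13.5 m/s, a = -2.1 m/s².
v = v₀ + at → t = (12 − 13.5) / -2.1 = 0.714 s
v² = v₀² + 2aΔx → Δx = (12² − 13.5²)/(2·-2.1) = 9.11 m

Phase 3 (accelerating): v₀ = 12.0 m/s, a = 3 m/s².
v = v₀ + at = 12.0 + (3)(9) = 39.0 m/s
Δx = v₀t + ½at² = 12.0·9 + 0.5·3·9² = 230 m
Final speed = 39.0 m/s

39.0 m/s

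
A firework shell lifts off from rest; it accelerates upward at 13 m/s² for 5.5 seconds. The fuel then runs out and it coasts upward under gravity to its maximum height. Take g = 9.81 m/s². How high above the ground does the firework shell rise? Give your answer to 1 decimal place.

Phase 1 (powered ascent): v₀ = 0 m/s, a = 13 m/s².
v = v₀ + at = 0 + (13)(5.5) = 71.5 m/s
Δx = v₀t + ½at² = 0·5.5 + 0.5·13·5.5² = 197 m

Phase 2 (coasting upward): v₀ = 71.5 m/s, a = -9.81 m/s².
v = v₀ + at → t = (0 − 71.5) / -9.81 = 7.29 s
v² = v₀² + 2aΔx → Δx = (0² − 71.5²)/(2·-9.81) = 261 m
Maximum height = 197 + 261 = 457 m

457.2 m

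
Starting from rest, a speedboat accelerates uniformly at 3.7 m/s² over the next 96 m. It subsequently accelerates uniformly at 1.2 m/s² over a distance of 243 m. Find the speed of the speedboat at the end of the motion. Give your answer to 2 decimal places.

Phase 1 (accelerating): v₀ = 0 m/s, a = 3.7 m/s².
v² = v₀² + 2aΔx = 0² + 2·3.7·96 = 710 → v = 26.7 m/s
t = (v − v₀)/a = (26.7 − 0)/3.7 = 7.20 s

Phase 2 (accelerating): v₀ = 26.7 m/s, a = 1.2 m/s².
v² = v₀² + 2aΔx = 26.7² + 2·1.2·243 = 1290 → v = 36.0 m/s
t = (v − v₀)/a = (36.0 − 26.7)/1.2 = 7.76 s
Final speed = 36.0 m/s

35.97 m/s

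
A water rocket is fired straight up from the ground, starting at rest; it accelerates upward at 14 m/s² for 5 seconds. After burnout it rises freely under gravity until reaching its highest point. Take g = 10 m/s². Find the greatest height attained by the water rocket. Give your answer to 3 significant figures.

Phase 1 (powered ascent): v₀ = 0 m/s, a = 14 m/s².
v = v₀ + at = 0 + (14)(5) = 70.0 m/s
Δx = v₀t + ½at² = 0·5 + 0.5·14·5² = 175 m

Phase 2 (coasting upward): v₀ = 70.0 m/s, a = -10 m/s².
v = v₀ + at → t = (0 − 70.0) / -10 = 7.00 s
v² = v₀² + 2aΔx → Δx = (0² − 70.0²)/(2·-10) = 245 m
Maximum height = 175 + 245 = 420 m

420 m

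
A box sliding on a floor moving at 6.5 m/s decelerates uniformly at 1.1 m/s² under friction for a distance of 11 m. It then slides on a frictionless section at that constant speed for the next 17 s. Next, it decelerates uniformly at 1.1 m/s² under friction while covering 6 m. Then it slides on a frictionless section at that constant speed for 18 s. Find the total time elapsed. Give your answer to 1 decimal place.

38.9 s

Phase 1 (decelerating): v₀ = 6.50 m/s, a = -1.1 m/s².
v² = v₀² + 2aΔx = 6.50² + 2·-1.1·11 = 18.0 → v = 4.25 m/s
t = (v − v₀)/a = (4.25 − 6.50)/-1.1 = 2.05 s

Phase 2 (constant speed): v₀ = 4.25 m/s, a = 0 m/s².
v = v₀ + at = 4.25 + (0)(17) = 4.25 m/s
Δx = v₀t + ½at² = 4.25·17 + 0.5·0·17² = 72.2 m

Phase 3 (decelerating): v₀ = 4.25 m/s, a = -1.1 m/s².
v² = v₀² + 2aΔx = 4.25² + 2·-1.1·6 = 4.85 → v = 2.20 m/s
t = (v − v₀)/a = (2.20 − 4.25)/-1.1 = 1.86 s

Phase 4 (constant speed): v₀ = 2.20 m/s, a = 0 m/s².
v = v₀ + at = 2.20 + (0)(18) = 2.20 m/s
Δx = v₀t + ½at² = 2.20·18 + 0.5·0·18² = 39.6 m
Total time = 2.05 + 17.0 + 1.86 + 18.0 = 38.9 s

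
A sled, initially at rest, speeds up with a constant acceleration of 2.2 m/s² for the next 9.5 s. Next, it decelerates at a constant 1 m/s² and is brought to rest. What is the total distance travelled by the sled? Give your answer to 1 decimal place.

317.7 m

Phase 1 (accelerating): v₀ = 0 m/s, a = 2.2 m/s².
v = v₀ + at = 0 + (2.2)(9.5) = 20.9 m/s
Δx = v₀t + ½at² = 0·9.5 + 0.5·2.2·9.5² = 99.3 m

Phase 2 (decelerating): v₀ = 20.9 m/s, a = -1 m/s².
v = v₀ + at → t = (0 − 20.9) / -1 = 20.9 s
v² = v₀² + 2aΔx → Δx = (0² − 20.9²)/(2·-1) = 218 m
Total distance = 99.3 + 218 = 318 m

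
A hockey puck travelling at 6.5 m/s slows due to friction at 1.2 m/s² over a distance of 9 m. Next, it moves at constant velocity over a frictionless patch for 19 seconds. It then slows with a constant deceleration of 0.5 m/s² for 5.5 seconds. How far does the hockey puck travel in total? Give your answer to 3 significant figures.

113 m

Phase 1 (decelerating): v₀ = 6.50 m/s, a = -1.2 m/s².
v² = v₀² + 2aΔx = 6.50² + 2·-1.2·9 = 20.7 → v = 4.54 m/s
t = (v − v₀)/a = (4.54 − 6.50)/-1.2 = 1.63 s

Phase 2 (constant speed): v₀ = 4.54 m/s, a = 0 m/s².
v = v₀ + at = 4.54 + (0)(19) = 4.54 m/s
Δx = v₀t + ½at² = 4.54·19 + 0.5·0·19² = 86.3 m

Phase 3 (decelerating): v₀ = 4.54 m/s, a = -0.5 m/s².
v = v₀ + at = 4.54 + (-0.5)(5.5) = 1.79 m/s
Δx = v₀t + ½at² = 4.54·5.5 + 0.5·-0.5·5.5² = 17.4 m
Total distance = 9.00 + 86.3 + 17.4 = 113 m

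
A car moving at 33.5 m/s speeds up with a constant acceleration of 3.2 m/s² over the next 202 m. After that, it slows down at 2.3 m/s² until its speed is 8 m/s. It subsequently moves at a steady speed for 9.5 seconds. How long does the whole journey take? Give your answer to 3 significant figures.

Phase 1 (accelerating): v₀ = 33.5 m/s, a = 3.2 m/s².
v² = v₀² + 2aΔx = 33.5² + 2·3.2·202 = 2420 → v = 49.1 m/s
t = (v − v₀)/a = (49.1 − 33.5)/3.2 = 4.89 s

Phase 2 (decelerating): v₀ = 49.1 m/s, a = -2.3 m/s².
v = v₀ + at → t = (8 − 49.1) / -2.3 = 17.9 s
v² = v₀² + 2aΔx → Δx = (8² − 49.1²)/(2·-2.3) = 511 m

Phase 3 (constant speed): v₀ = 8.00 m/s, a = 0 m/s².
v = v₀ + at = 8.00 + (0)(9.5) = 8.00 m/s
Δx = v₀t + ½at² = 8.00·9.5 + 0.5·0·9.5² = 76.0 m
Total time = 4.89 + 17.9 + 9.50 = 32.3 s

32.3 s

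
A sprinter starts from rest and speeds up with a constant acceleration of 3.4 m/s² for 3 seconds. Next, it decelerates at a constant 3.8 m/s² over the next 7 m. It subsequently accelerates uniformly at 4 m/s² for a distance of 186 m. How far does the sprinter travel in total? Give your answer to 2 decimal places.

208.30 m

Phase 1 (accelerating): v₀ = 0 m/s, a = 3.4 m/s².
v = v₀ + at = 0 + (3.4)(3) = 10.2 m/s
Δx = v₀t + ½at² = 0·3 + 0.5·3.4·3² = 15.3 m

Phase 2 (decelerating): v₀ = 10.2 m/s, a = -3.8 m/s².
v² = v₀² + 2aΔx = 10.2² + 2·-3.8·7 = 50.8 → v = 7.13 m/s
t = (v − v₀)/a = (7.13 − 10.2)/-3.8 = 0.808 s

Phase 3 (accelerating): v₀ = 7.13 m/s, a = 4 m/s².
v² = v₀² + 2aΔx = 7.13² + 2·4·186 = 1540 → v = 39.2 m/s
t = (v − v₀)/a = (39.2 − 7.13)/4 = 8.02 s
Total distance = 15.3 + 7.00 + 186 = 208 m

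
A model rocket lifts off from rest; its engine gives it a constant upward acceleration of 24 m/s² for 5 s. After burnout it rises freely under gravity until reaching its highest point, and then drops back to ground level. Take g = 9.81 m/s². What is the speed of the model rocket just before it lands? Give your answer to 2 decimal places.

142.43 m/s

Phase 1 (powered ascent): v₀ = 0 m/s, a = 24 m/s².
v = v₀ + at = 0 + (24)(5) = 120 m/s
Δx = v₀t + ½at² = 0·5 + 0.5·24·5² = 300 m

Phase 2 (coasting upward): v₀ = 120 m/s, a = -9.81 m/s².
v = v₀ + at → t = (0 − 120) / -9.81 = 12.2 s
v² = v₀² + 2aΔx → Δx = (0² − 120²)/(2·-9.81) = 734 m

Phase 3 (free fall): v₀ = 0 m/s, a = -9.81 m/s².
Falls 1030 m from rest: t = √(2·1030/9.81) = 14.5 s; v = g·t = 142 m/s.
Impact speed = 142 m/s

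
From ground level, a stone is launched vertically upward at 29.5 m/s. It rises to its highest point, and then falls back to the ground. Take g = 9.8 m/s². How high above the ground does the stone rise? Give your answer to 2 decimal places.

44.40 m

Phase 1 (rising): v₀ = 29.5 m/s, a = -9.8 m/s².
v = v₀ + at → t = (0 − 29.5) / -9.8 = 3.01 s
v² = v₀² + 2aΔx → Δx = (0² − 29.5²)/(2·-9.8) = 44.4 m
Maximum height = 44.4 m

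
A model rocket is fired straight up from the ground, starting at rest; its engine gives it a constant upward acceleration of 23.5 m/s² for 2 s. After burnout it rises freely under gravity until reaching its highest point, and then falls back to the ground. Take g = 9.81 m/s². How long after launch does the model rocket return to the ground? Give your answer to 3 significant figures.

Phase 1 (powered ascent): v₀ = 0 m/s, a = 23.5 m/s².
v = v₀ + at = 0 + (23.5)(2) = 47.0 m/s
Δx = v₀t + ½at² = 0·2 + 0.5·23.5·2² = 47.0 m

Phase 2 (coasting upward): v₀ = 47.0 m/s, a = -9.81 m/s².
v = v₀ + at → t = (0 − 47.0) / -9.81 = 4.79 s
v² = v₀² + 2aΔx → Δx = (0² − 47.0²)/(2·-9.81) = 113 m

Phase 3 (free fall): v₀ = 0 m/s, a = -9.81 m/s².
Falls 160 m from rest: t = √(2·160/9.81) = 5.70 s; v = g·t = 56.0 m/s.
Total time = 2.00 + 4.79 + 5.70 = 12.5 s

12.5 s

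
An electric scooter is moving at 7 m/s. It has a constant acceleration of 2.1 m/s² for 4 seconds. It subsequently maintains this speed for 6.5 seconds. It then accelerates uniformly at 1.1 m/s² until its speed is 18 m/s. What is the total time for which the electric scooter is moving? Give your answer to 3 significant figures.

12.9 s

Phase 1 (accelerating): v₀ = 7.00 m/s, a = 2.1 m/s².
v = v₀ + at = 7.00 + (2.1)(4) = 15.4 m/s
Δx = v₀t + ½at² = 7.00·4 + 0.5·2.1·4² = 44.8 m

Phase 2 (constant speed): v₀ = 15.4 m/s, a = 0 m/s².
v = v₀ + at = 15.4 + (0)(6.5) = 15.4 m/s
Δx = v₀t + ½at² = 15.4·6.5 + 0.5·0·6.5² = 100 m

Phase 3 (accelerating): v₀ = 15.4 m/s, a = 1.1 m/s².
v = v₀ + at → t = (18 − 15.4) / 1.1 = 2.36 s
v² = v₀² + 2aΔx → Δx = (18² − 15.4²)/(2·1.1) = 39.5 m
Total time = 4.00 + 6.50 + 2.36 = 12.9 s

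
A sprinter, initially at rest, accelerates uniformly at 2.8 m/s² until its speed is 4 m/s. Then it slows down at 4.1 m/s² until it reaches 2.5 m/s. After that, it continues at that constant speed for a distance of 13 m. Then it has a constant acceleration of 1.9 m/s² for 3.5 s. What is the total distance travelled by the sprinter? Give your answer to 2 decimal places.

37.43 m

Phase 1 (accelerating): v₀ = 0 m/s, a = 2.8 m/s².
v = v₀ + at → t = (4 − 0) / 2.8 = 1.43 s
v² = v₀² + 2aΔx → Δx = (4² − 0²)/(2·2.8) = 2.86 m

Phase 2 (decelerating): v₀ = 4.00 m/s, a = -4.1 m/s².
v = v₀ + at → t = (2.5 − 4.00) / -4.1 = 0.366 s
v² = v₀² + 2aΔx → Δx = (2.5² − 4.00²)/(2·-4.1) = 1.19 m

Phase 3 (constant speed): v₀ = 2.50 m/s, a = 0 m/s².
Constant speed: t = d/v = 13/2.50 = 5.20 s

Phase 4 (accelerating): v₀ = 2.50 m/s, a = 1.9 m/s².
v = v₀ + at = 2.50 + (1.9)(3.5) = 9.15 m/s
Δx = v₀t + ½at² = 2.50·3.5 + 0.5·1.9·3.5² = 20.4 m
Total distance = 2.86 + 1.19 + 13.0 + 20.4 = 37.4 m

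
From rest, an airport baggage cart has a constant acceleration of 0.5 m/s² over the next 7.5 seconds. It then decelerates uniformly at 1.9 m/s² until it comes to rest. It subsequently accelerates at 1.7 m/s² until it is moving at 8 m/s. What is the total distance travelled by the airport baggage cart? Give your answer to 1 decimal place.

Phase 1 (accelerating): v₀ = 0 m/s, a = 0.5 m/s².
v = v₀ + at = 0 + (0.5)(7.5) = 3.75 m/s
Δx = v₀t + ½at² = 0·7.5 + 0.5·0.5·7.5² = 14.1 m

Phase 2 (decelerating): v₀ = 3.75 m/s, a = -1.9 m/s².
v = v₀ + at → t = (0 − 3.75) / -1.9 = 1.97 s
v² = v₀² + 2aΔx → Δx = (0² − 3.75²)/(2·-1.9) = 3.70 m

Phase 3 (accelerating): v₀ = 0 m/s, a = 1.7 m/s².
v = v₀ + at → t = (8 − 0) / 1.7 = 4.71 s
v² = v₀² + 2aΔx → Δx = (8² − 0²)/(2·1.7) = 18.8 m
Total distance = 14.1 + 3.70 + 18.8 = 36.6 m

36.6 m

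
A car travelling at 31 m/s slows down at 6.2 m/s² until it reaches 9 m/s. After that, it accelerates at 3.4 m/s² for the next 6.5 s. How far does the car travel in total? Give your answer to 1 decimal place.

201.3 m

Phase 1 (decelerating): v₀ = 31.0 m/s, a = -6.2 m/s².
v = v₀ + at → t = (9 − 31.0) / -6.2 = 3.55 s
v² = v₀² + 2aΔx → Δx = (9² − 31.0²)/(2·-6.2) = 71.0 m

Phase 2 (accelerating): v₀ = 9.00 m/s, a = 3.4 m/s².
v = v₀ + at = 9.00 + (3.4)(6.5) = 31.1 m/s
Δx = v₀t + ½at² = 9.00·6.5 + 0.5·3.4·6.5² = 130 m
Total distance = 71.0 + 130 = 201 m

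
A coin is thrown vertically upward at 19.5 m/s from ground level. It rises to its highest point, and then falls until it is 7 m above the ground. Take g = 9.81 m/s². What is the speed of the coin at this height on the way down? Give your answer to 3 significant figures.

15.6 m/s

Phase 1 (rising): v₀ = 19.5 m/s, a = -9.81 m/s².
v = v₀ + at → t = (0 − 19.5) / -9.81 = 1.99 s
v² = v₀² + 2aΔx → Δx = (0² − 19.5²)/(2·-9.81) = 19.4 m

Phase 2 (falling): v₀ = 0 m/s, a = -9.81 m/s².
Falls 12.4 m from rest: t = √(2·12.4/9.81) = 1.59 s; v = g·t = 15.6 m/s.
Final speed = 15.6 m/s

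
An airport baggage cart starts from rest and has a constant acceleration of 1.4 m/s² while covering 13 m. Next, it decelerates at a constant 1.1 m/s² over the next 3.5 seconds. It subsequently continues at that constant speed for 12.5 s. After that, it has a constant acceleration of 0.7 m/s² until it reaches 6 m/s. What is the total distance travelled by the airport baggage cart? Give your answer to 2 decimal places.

76.98 m

Phase 1 (accelerating): v₀ = 0 m/s, a = 1.4 m/s².
v² = v₀² + 2aΔx = 0² + 2·1.4·13 = 36.4 → v = 6.03 m/s
t = (v − v₀)/a = (6.03 − 0)/1.4 = 4.31 s

Phase 2 (decelerating): v₀ = 6.03 m/s, a = -1.1 m/s².
v = v₀ + at = 6.03 + (-1.1)(3.5) = 2.18 m/s
Δx = v₀t + ½at² = 6.03·3.5 + 0.5·-1.1·3.5² = 14.4 m

Phase 3 (constant speed): v₀ = 2.18 m/s, a = 0 m/s².
v = v₀ + at = 2.18 + (0)(12.5) = 2.18 m/s
Δx = v₀t + ½at² = 2.18·12.5 + 0.5·0·12.5² = 27.3 m

Phase 4 (accelerating): v₀ = 2.18 m/s, a = 0.7 m/s².
v = v₀ + at → t = (6 − 2.18) / 0.7 = 5.45 s
v² = v₀² + 2aΔx → Δx = (6² − 2.18²)/(2·0.7) = 22.3 m
Total distance = 13.0 + 14.4 + 27.3 + 22.3 = 77.0 m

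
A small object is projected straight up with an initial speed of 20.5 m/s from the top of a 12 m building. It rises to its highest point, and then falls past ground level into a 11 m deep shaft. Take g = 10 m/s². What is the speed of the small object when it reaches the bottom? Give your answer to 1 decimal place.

Phase 1 (rising): v₀ = 20.5 m/s, a = -10 m/s².
v = v₀ + at → t = (0 − 20.5) / -10 = 2.05 s
v² = v₀² + 2aΔx → Δx = (0² − 20.5²)/(2·-10) = 21.0 m

Phase 2 (falling): v₀ = 0 m/s, a = -10 m/s².
Falls 44.0 m from rest: t = √(2·44.0/10) = 2.97 s; v = g·t = 29.7 m/s.
Final speed = 29.7 m/s

29.7 m/s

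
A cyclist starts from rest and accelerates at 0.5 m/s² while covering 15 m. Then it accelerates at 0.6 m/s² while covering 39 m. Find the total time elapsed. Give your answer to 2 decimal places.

Phase 1 (accelerating): v₀ = 0 m/s, a = 0.5 m/s².
v² = v₀² + 2aΔx = 0² + 2·0.5·15 = 15.0 → v = 3.87 m/s
t = (v − v₀)/a = (3.87 − 0)/0.5 = 7.75 s

Phase 2 (accelerating): v₀ = 3.87 m/s, a = 0.6 m/s².
v² = v₀² + 2aΔx = 3.87² + 2·0.6·39 = 61.8 → v = 7.86 m/s
t = (v − v₀)/a = (7.86 − 3.87)/0.6 = 6.65 s
Total time = 7.75 + 6.65 = 14.4 s

14.39 s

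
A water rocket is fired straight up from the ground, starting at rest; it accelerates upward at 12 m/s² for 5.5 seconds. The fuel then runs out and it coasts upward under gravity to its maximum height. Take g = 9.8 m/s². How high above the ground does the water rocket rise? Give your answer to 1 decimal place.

Phase 1 (powered ascent): v₀ = 0 m/s, a = 12 m/s².
v = v₀ + at = 0 + (12)(5.5) = 66.0 m/s
Δx = v₀t + ½at² = 0·5.5 + 0.5·12·5.5² = 182 m

Phase 2 (coasting upward): v₀ = 66.0 m/s, a = -9.8 m/s².
v = v₀ + at → t = (0 − 66.0) / -9.8 = 6.73 s
v² = v₀² + 2aΔx → Δx = (0² − 66.0²)/(2·-9.8) = 222 m
Maximum height = 182 + 222 = 404 m

403.7 m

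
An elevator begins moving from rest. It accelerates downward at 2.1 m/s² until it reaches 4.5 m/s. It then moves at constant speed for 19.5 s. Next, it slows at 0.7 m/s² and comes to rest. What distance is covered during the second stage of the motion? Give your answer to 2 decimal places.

87.75 m

Phase 1 (accelerating): v₀ = 0 m/s, a = 2.1 m/s².
v = v₀ + at → t = (4.5 − 0) / 2.1 = 2.14 s
v² = v₀² + 2aΔx → Δx = (4.5² − 0²)/(2·2.1) = 4.82 m

Phase 2 (constant speed): v₀ = 4.50 m/s, a = 0 m/s².
v = v₀ + at = 4.50 + (0)(19.5) = 4.50 m/s
Δx = v₀t + ½at² = 4.50·19.5 + 0.5·0·19.5² = 87.8 m
Distance in phase 2 = 87.8 m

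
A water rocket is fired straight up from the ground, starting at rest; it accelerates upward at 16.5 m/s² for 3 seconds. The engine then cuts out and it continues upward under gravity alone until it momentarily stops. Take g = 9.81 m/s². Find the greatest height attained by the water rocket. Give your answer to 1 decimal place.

199.1 m

Phase 1 (powered ascent): v₀ = 0 m/s, a = 16.5 m/s².
v = v₀ + at = 0 + (16.5)(3) = 49.5 m/s
Δx = v₀t + ½at² = 0·3 + 0.5·16.5·3² = 74.2 m

Phase 2 (coasting upward): v₀ = 49.5 m/s, a = -9.81 m/s².
v = v₀ + at → t = (0 − 49.5) / -9.81 = 5.05 s
v² = v₀² + 2aΔx → Δx = (0² − 49.5²)/(2·-9.81) = 125 m
Maximum height = 74.2 + 125 = 199 m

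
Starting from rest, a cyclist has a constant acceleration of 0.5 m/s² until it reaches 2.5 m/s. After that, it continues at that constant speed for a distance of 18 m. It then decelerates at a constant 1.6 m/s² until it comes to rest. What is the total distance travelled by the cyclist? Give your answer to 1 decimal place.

26.2 m

Phase 1 (accelerating): v₀ = 0 m/s, a = 0.5 m/s².
v = v₀ + at → t = (2.5 − 0) / 0.5 = 5.00 s
v² = v₀² + 2aΔx → Δx = (2.5² − 0²)/(2·0.5) = 6.25 m

Phase 2 (constant speed): v₀ = 2.50 m/s, a = 0 m/s².
Constant speed: t = d/v = 18/2.50 = 7.20 s

Phase 3 (decelerating): v₀ = 2.50 m/s, a = -1.6 m/s².
v = v₀ + at → t = (0 − 2.50) / -1.6 = 1.56 s
v² = v₀² + 2aΔx → Δx = (0² − 2.50²)/(2·-1.6) = 1.95 m
Total distance = 6.25 + 18.0 + 1.95 = 26.2 m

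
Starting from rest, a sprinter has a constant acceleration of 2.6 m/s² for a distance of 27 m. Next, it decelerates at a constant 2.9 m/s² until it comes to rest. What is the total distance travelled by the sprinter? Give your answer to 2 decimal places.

Phase 1 (accelerating): v₀ = 0 m/s, a = 2.6 m/s².
v² = v₀² + 2aΔx = 0² + 2·2.6·27 = 140 → v = 11.8 m/s
t = (v − v₀)/a = (11.8 − 0)/2.6 = 4.56 s

Phase 2 (decelerating): v₀ = 11.8 m/s, a = -2.9 m/s².
v = v₀ + at → t = (0 − 11.8) / -2.9 = 4.09 s
v² = v₀² + 2aΔx → Δx = (0² − 11.8²)/(2·-2.9) = 24.2 m
Total distance = 27.0 + 24.2 = 51.2 m

51.21 m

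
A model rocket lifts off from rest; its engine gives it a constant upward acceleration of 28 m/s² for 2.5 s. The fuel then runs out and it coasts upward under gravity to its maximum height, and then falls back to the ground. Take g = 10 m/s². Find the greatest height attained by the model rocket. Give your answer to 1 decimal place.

Phase 1 (powered ascent): v₀ = 0 m/s, a = 28 m/s².
v = v₀ + at = 0 + (28)(2.5) = 70.0 m/s
Δx = v₀t + ½at² = 0·2.5 + 0.5·28·2.5² = 87.5 m

Phase 2 (coasting upward): v₀ = 70.0 m/s, a = -10 m/s².
v = v₀ + at → t = (0 − 70.0) / -10 = 7.00 s
v² = v₀² + 2aΔx → Δx = (0² − 70.0²)/(2·-10) = 245 m
Maximum height = 87.5 + 245 = 332 m

332.5 m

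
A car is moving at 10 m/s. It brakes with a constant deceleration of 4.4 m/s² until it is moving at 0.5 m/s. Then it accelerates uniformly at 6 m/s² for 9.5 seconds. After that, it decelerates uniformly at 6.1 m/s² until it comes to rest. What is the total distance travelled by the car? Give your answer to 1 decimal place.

557.8 m

Phase 1 (decelerating): v₀ = 10.0 m/s, a = -4.4 m/s².
v = v₀ + at → t = (0.5 − 10.0) / -4.4 = 2.16 s
v² = v₀² + 2aΔx → Δx = (0.5² − 10.0²)/(2·-4.4) = 11.3 m

Phase 2 (accelerating): v₀ = 0.500 m/s, a = 6 m/s².
v = v₀ + at = 0.500 + (6)(9.5) = 57.5 m/s
Δx = v₀t + ½at² = 0.500·9.5 + 0.5·6·9.5² = 276 m

Phase 3 (decelerating): v₀ = 57.5 m/s, a = -6.1 m/s².
v = v₀ + at → t = (0 − 57.5) / -6.1 = 9.43 s
v² = v₀² + 2aΔx → Δx = (0² − 57.5²)/(2·-6.1) = 271 m
Total distance = 11.3 + 276 + 271 = 558 m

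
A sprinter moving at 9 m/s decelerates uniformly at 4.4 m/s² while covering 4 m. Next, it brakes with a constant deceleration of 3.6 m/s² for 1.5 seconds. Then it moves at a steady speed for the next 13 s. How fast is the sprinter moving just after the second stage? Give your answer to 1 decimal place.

1.4 m/s

Phase 1 (decelerating): v₀ = 9.00 m/s, a = -4.4 m/s².
v² = v₀² + 2aΔx = 9.00² + 2·-4.4·4 = 45.8 → v = 6.77 m/s
t = (v − v₀)/a = (6.77 − 9.00)/-4.4 = 0.507 s

Phase 2 (decelerating): v₀ = 6.77 m/s, a = -3.6 m/s².
v = v₀ + at = 6.77 + (-3.6)(1.5) = 1.37 m/s
Δx = v₀t + ½at² = 6.77·1.5 + 0.5·-3.6·1.5² = 6.10 m
Speed at end of phase 2 = 1.37 m/s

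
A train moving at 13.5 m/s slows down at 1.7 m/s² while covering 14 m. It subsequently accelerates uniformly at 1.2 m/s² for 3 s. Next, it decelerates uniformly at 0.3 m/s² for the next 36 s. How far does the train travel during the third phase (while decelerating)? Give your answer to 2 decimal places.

352.94 m

Phase 1 (decelerating): v₀ = 13.5 m/s, a = -1.7 m/s².
v² = v₀² + 2aΔx = 13.5² + 2·-1.7·14 = 135 → v = 11.6 m/s
t = (v − v₀)/a = (11.6 − 13.5)/-1.7 = 1.12 s

Phase 2 (accelerating): v₀ = 11.6 m/s, a = 1.2 m/s².
v = v₀ + at = 11.6 + (1.2)(3) = 15.2 m/s
Δx = v₀t + ½at² = 11.6·3 + 0.5·1.2·3² = 40.2 m

Phase 3 (decelerating): v₀ = 15.2 m/s, a = -0.3 m/s².
v = v₀ + at = 15.2 + (-0.3)(36) = 4.40 m/s
Δx = v₀t + ½at² = 15.2·36 + 0.5·-0.3·36² = 353 m
Distance in phase 3 = 353 m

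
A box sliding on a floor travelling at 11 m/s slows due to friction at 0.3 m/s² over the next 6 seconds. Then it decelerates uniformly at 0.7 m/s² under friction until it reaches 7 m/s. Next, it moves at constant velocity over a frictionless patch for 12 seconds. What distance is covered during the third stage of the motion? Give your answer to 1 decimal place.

84.0 m

Phase 1 (decelerating): v₀ = 11.0 m/s, a = -0.3 m/s².
v = v₀ + at = 11.0 + (-0.3)(6) = 9.20 m/s
Δx = v₀t + ½at² = 11.0·6 + 0.5·-0.3·6² = 60.6 m

Phase 2 (decelerating): v₀ = 9.20 m/s, a = -0.7 m/s².
v = v₀ + at → t = (7 − 9.20) / -0.7 = 3.14 s
v² = v₀² + 2aΔx → Δx = (7² − 9.20²)/(2·-0.7) = 25.5 m

Phase 3 (constant speed): v₀ = 7.00 m/s, a = 0 m/s².
v = v₀ + at = 7.00 + (0)(12) = 7.00 m/s
Δx = v₀t + ½at² = 7.00·12 + 0.5·0·12² = 84.0 m
Distance in phase 3 = 84.0 m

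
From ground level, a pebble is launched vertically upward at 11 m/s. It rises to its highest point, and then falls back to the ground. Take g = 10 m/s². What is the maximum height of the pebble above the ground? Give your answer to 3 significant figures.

Phase 1 (rising): v₀ = 11.0 m/s, a = -10 m/s².
v = v₀ + at → t = (0 − 11.0) / -10 = 1.10 s
v² = v₀² + 2aΔx → Δx = (0² − 11.0²)/(2·-10) = 6.05 m
Maximum height = 6.05 m

6.05 m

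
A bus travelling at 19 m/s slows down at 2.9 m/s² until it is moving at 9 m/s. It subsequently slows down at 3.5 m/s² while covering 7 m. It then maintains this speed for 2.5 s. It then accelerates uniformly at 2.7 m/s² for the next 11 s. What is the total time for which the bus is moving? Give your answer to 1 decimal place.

17.9 s

Phase 1 (decelerating): v₀ = 19.0 m/s, a = -2.9 m/s².
v = v₀ + at → t = (9 − 19.0) / -2.9 = 3.45 s
v² = v₀² + 2aΔx → Δx = (9² − 19.0²)/(2·-2.9) = 48.3 m

Phase 2 (decelerating): v₀ = 9.00 m/s, a = -3.5 m/s².
v² = v₀² + 2aΔx = 9.00² + 2·-3.5·7 = 32.0 → v = 5.66 m/s
t = (v − v₀)/a = (5.66 − 9.00)/-3.5 = 0.955 s

Phase 3 (constant speed): v₀ = 5.66 m/s, a = 0 m/s².
v = v₀ + at = 5.66 + (0)(2.5) = 5.66 m/s
Δx = v₀t + ½at² = 5.66·2.5 + 0.5·0·2.5² = 14.1 m

Phase 4 (accelerating): v₀ = 5.66 m/s, a = 2.7 m/s².
v = v₀ + at = 5.66 + (2.7)(11) = 35.4 m/s
Δx = v₀t + ½at² = 5.66·11 + 0.5·2.7·11² = 226 m
Total time = 3.45 + 0.955 + 2.50 + 11.0 = 17.9 s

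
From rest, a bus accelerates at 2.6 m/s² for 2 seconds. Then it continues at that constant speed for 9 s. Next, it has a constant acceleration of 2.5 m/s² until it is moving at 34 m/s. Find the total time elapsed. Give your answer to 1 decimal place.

Phase 1 (accelerating): v₀ = 0 m/s, a = 2.6 m/s².
v = v₀ + at = 0 + (2.6)(2) = 5.20 m/s
Δx = v₀t + ½at² = 0·2 + 0.5·2.6·2² = 5.20 m

Phase 2 (constant speed): v₀ = 5.20 m/s, a = 0 m/s².
v = v₀ + at = 5.20 + (0)(9) = 5.20 m/s
Δx = v₀t + ½at² = 5.20·9 + 0.5·0·9² = 46.8 m

Phase 3 (accelerating): v₀ = 5.20 m/s, a = 2.5 m/s².
v = v₀ + at → t = (34 − 5.20) / 2.5 = 11.5 s
v² = v₀² + 2aΔx → Δx = (34² − 5.20²)/(2·2.5) = 226 m
Total time = 2.00 + 9.00 + 11.5 = 22.5 s

22.5 s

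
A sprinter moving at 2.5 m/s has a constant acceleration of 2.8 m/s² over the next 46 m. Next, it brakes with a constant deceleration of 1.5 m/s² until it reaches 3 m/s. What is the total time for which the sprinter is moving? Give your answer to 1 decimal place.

13.7 s

Phase 1 (accelerating): v₀ = 2.50 m/s, a = 2.8 m/s².
v² = v₀² + 2aΔx = 2.50² + 2·2.8·46 = 264 → v = 16.2 m/s
t = (v − v₀)/a = (16.2 − 2.50)/2.8 = 4.91 s

Phase 2 (decelerating): v₀ = 16.2 m/s, a = -1.5 m/s².
v = v₀ + at → t = (3 − 16.2) / -1.5 = 8.83 s
v² = v₀² + 2aΔx → Δx = (3² − 16.2²)/(2·-1.5) = 84.9 m
Total time = 4.91 + 8.83 = 13.7 s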